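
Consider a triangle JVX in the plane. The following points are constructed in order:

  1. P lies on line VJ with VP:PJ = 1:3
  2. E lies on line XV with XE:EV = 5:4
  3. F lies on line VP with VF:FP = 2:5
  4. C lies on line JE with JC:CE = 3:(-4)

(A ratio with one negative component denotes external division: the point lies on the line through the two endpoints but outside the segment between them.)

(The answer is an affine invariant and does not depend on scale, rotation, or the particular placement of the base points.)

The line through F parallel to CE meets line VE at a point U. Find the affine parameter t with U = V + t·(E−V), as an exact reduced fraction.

t = 1/14

Assign J = (0, 0), V = (1, 0), X = (0, 1) — the answer is frame-independent, so this choice is without loss of generality.
1. P lies on line VJ with VP:PJ = 1:3 ⇒ P = (3/4, 0)
2. E lies on line XV with XE:EV = 5:4 ⇒ E = (5/9, 4/9)
3. F lies on line VP with VF:FP = 2:5 ⇒ F = (13/14, 0)
4. C lies on line JE with JC:CE = 3:(-4) ⇒ C = (-5/3, -4/3)
through F parallel to CE: direction (20/9, 16/9); meets VE at U = (61/63, 2/63)
U = V + t·(E−V) with t = 1/14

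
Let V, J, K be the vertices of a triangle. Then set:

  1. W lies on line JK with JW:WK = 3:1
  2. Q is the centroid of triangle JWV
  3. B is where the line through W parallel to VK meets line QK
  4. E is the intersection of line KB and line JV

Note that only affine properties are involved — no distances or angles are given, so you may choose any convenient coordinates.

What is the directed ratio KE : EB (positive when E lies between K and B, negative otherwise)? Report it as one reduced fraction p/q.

Assign V = (0, 0), J = (1, 0), K = (0, 1) — the answer is frame-independent, so this choice is without loss of generality.
1. W lies on line JK with JW:WK = 3:1 ⇒ W = (1/4, 3/4)
2. Q is the centroid of triangle JWV ⇒ Q = (5/12, 1/4)
3. B is where the line through W parallel to VK meets line QK ⇒ B = (1/4, 11/20)
4. E is the intersection of line KB and line JV ⇒ E = (5/9, 0)
E = K + t·(B−K) with t = 20/9, so KE:EB = t:(1−t) = 20/9:-11/9

KE:EB = -20/11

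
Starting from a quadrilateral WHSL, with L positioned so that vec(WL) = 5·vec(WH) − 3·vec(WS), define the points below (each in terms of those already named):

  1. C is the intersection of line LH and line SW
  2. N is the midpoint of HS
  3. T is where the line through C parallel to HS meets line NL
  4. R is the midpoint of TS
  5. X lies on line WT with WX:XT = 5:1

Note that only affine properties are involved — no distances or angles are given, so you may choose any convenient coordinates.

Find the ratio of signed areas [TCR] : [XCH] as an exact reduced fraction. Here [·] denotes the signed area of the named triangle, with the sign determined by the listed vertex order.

Work in coordinates with W = (0, 0), H = (1, 0), S = (0, 1), L = (5, -3).
1. C is the intersection of line LH and line SW ⇒ C = (0, 3/4)
2. N is the midpoint of HS ⇒ N = (1/2, 1/2)
3. T is where the line through C parallel to HS meets line NL ⇒ T = (-5/8, 11/8)
4. R is the midpoint of TS ⇒ R = (-5/16, 19/16)
5. X lies on line WT with WX:XT = 5:1 ⇒ X = (-25/48, 55/48)
2·[TCR] = 5/64, 2·[XCH] = 1/192
[TCR]:[XCH] = 5/64:1/192 = 15

[TCR]:[XCH] = 15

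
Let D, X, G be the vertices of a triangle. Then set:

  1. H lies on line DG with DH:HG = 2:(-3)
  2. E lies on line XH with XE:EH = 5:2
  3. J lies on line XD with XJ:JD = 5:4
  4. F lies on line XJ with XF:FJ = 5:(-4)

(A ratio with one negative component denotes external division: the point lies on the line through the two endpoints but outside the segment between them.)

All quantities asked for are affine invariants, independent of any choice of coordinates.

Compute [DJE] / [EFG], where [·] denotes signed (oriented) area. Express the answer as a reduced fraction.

Choose coordinates D = (0, 0), X = (1, 0), G = (0, 1).
1. H lies on line DG with DH:HG = 2:(-3) ⇒ H = (0, -2)
2. E lies on line XH with XE:EH = 5:2 ⇒ E = (2/7, -10/7)
3. J lies on line XD with XJ:JD = 5:4 ⇒ J = (4/9, 0)
4. F lies on line XJ with XF:FJ = 5:(-4) ⇒ F = (-16/9, 0)
2·[DJE] = -40/63, 2·[EFG] = -290/63
[DJE]:[EFG] = -40/63:-290/63 = 4/29

[DJE]:[EFG] = 4/29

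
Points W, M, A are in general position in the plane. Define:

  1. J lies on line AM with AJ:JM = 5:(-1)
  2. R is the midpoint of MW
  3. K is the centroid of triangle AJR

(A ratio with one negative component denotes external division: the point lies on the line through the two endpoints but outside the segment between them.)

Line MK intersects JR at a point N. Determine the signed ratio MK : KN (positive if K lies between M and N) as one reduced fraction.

MK:KN = -2/5

Set W = (0, 0), M = (1, 0), A = (0, 1); any affine frame gives the same invariant.
1. J lies on line AM with AJ:JM = 5:(-1) ⇒ J = (5/4, -1/4)
2. R is the midpoint of MW ⇒ R = (1/2, 0)
3. K is the centroid of triangle AJR ⇒ K = (7/12, 1/4)
line MK meets JR at N = (13/8, -3/8)
K = M + t·(N−M) with t = -2/3, so MK:KN = -2/3:5/3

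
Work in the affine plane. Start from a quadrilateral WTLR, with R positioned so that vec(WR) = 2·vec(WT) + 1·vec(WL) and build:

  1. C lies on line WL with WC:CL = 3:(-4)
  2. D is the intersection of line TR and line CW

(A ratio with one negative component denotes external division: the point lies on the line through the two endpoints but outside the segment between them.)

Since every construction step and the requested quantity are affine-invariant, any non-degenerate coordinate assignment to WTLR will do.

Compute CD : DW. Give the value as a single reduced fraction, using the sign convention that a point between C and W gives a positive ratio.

Set W = (0, 0), T = (1, 0), L = (0, 1), R = (2, 1); any affine frame gives the same invariant.
1. C lies on line WL with WC:CL = 3:(-4) ⇒ C = (0, -3)
2. D is the intersection of line TR and line CW ⇒ D = (0, -1)
D = C + t·(W−C) with t = 2/3, so CD:DW = t:(1−t) = 2/3:1/3

CD:DW = 2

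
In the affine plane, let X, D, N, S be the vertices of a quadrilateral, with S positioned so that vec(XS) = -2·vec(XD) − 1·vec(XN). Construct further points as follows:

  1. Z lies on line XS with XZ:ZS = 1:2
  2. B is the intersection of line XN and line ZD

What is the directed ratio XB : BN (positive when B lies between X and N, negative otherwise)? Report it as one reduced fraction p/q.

XB:BN = -1/6

Set X = (0, 0), D = (1, 0), N = (0, 1), S = (-2, -1); any affine frame gives the same invariant.
1. Z lies on line XS with XZ:ZS = 1:2 ⇒ Z = (-2/3, -1/3)
2. B is the intersection of line XN and line ZD ⇒ B = (0, -1/5)
B = X + t·(N−X) with t = -1/5, so XB:BN = t:(1−t) = -1/5:6/5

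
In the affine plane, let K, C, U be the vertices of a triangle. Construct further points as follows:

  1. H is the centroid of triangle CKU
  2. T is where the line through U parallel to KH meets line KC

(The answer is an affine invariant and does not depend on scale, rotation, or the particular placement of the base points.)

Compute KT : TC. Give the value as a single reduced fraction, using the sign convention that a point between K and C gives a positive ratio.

Choose coordinates K = (0, 0), C = (1, 0), U = (0, 1).
1. H is the centroid of triangle CKU ⇒ H = (1/3, 1/3)
2. T is where the line through U parallel to KH meets line KC ⇒ T = (-1, 0)
T = K + t·(C−K) with t = -1, so KT:TC = t:(1−t) = -1:2

KT:TC = -1/2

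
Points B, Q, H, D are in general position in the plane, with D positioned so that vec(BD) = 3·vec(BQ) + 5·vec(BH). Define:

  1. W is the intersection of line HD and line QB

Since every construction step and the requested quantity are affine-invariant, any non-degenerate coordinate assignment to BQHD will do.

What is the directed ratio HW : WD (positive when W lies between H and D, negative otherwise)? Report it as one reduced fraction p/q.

HW:WD = -1/5

Set B = (0, 0), Q = (1, 0), H = (0, 1), D = (3, 5); any affine frame gives the same invariant.
1. W is the intersection of line HD and line QB ⇒ W = (-3/4, 0)
W = H + t·(D−H) with t = -1/4, so HW:WD = t:(1−t) = -1/4:5/4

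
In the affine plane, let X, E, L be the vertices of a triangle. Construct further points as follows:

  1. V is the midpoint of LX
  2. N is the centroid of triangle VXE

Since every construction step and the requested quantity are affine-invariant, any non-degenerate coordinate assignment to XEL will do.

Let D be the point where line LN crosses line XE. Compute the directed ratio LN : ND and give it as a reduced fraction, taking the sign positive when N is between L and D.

LN:ND = 5

Assign X = (0, 0), E = (1, 0), L = (0, 1) — the answer is frame-independent, so this choice is without loss of generality.
1. V is the midpoint of LX ⇒ V = (0, 1/2)
2. N is the centroid of triangle VXE ⇒ N = (1/3, 1/6)
line LN meets XE at D = (2/5, 0)
N = L + t·(D−L) with t = 5/6, so LN:ND = 5/6:1/6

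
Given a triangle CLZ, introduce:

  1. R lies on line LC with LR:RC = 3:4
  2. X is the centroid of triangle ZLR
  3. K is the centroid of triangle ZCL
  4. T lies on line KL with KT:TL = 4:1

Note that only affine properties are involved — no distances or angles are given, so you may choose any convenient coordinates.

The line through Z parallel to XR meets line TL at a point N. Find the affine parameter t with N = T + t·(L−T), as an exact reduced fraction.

Set C = (0, 0), L = (1, 0), Z = (0, 1); any affine frame gives the same invariant.
1. R lies on line LC with LR:RC = 3:4 ⇒ R = (4/7, 0)
2. X is the centroid of triangle ZLR ⇒ X = (11/21, 1/3)
3. K is the centroid of triangle ZCL ⇒ K = (1/3, 1/3)
4. T lies on line KL with KT:TL = 4:1 ⇒ T = (13/15, 1/15)
through Z parallel to XR: direction (1/21, -1/3); meets TL at N = (1/13, 6/13)
N = T + t·(L−T) with t = -77/13

t = -77/13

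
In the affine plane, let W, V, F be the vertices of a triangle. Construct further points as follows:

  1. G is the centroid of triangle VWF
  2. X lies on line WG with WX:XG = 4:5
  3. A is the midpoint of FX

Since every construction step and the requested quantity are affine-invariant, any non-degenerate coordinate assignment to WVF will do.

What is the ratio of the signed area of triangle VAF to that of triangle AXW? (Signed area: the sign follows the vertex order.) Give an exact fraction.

[VAF]:[AXW] = 19/4

Choose coordinates W = (0, 0), V = (1, 0), F = (0, 1).
1. G is the centroid of triangle VWF ⇒ G = (1/3, 1/3)
2. X lies on line WG with WX:XG = 4:5 ⇒ X = (4/27, 4/27)
3. A is the midpoint of FX ⇒ A = (2/27, 31/54)
2·[VAF] = -19/54, 2·[AXW] = -2/27
[VAF]:[AXW] = -19/54:-2/27 = 19/4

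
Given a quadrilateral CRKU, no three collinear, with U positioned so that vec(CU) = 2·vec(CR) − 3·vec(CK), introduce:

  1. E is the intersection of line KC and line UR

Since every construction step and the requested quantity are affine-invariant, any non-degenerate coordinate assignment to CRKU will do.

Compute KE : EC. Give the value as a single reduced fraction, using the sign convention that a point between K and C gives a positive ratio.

Set C = (0, 0), R = (1, 0), K = (0, 1), U = (2, -3); any affine frame gives the same invariant.
1. E is the intersection of line KC and line UR ⇒ E = (0, 3)
E = K + t·(C−K) with t = -2, so KE:EC = t:(1−t) = -2:3

KE:EC = -2/3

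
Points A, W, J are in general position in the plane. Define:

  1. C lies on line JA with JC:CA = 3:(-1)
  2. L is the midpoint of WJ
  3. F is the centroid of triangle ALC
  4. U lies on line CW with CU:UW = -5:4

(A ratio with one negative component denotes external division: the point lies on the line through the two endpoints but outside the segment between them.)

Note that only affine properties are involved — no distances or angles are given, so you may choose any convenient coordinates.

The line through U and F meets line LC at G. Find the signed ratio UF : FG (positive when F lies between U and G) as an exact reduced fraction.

Work in coordinates with A = (0, 0), W = (1, 0), J = (0, 1).
1. C lies on line JA with JC:CA = 3:(-1) ⇒ C = (0, -1/2)
2. L is the midpoint of WJ ⇒ L = (1/2, 1/2)
3. F is the centroid of triangle ALC ⇒ F = (1/6, 0)
4. U lies on line CW with CU:UW = -5:4 ⇒ U = (5, 2)
line UF meets LC at G = (25/92, 1/23)
F = U + t·(G−U) with t = 46/45, so UF:FG = 46/45:-1/45

UF:FG = -46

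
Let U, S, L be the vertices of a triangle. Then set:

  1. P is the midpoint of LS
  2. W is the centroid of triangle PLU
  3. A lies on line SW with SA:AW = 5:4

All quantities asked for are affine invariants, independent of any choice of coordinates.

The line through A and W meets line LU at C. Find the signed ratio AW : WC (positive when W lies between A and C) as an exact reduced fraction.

AW:WC = 20/9

Set U = (0, 0), S = (1, 0), L = (0, 1); any affine frame gives the same invariant.
1. P is the midpoint of LS ⇒ P = (1/2, 1/2)
2. W is the centroid of triangle PLU ⇒ W = (1/6, 1/2)
3. A lies on line SW with SA:AW = 5:4 ⇒ A = (29/54, 5/18)
line AW meets LU at C = (0, 3/5)
W = A + t·(C−A) with t = 20/29, so AW:WC = 20/29:9/29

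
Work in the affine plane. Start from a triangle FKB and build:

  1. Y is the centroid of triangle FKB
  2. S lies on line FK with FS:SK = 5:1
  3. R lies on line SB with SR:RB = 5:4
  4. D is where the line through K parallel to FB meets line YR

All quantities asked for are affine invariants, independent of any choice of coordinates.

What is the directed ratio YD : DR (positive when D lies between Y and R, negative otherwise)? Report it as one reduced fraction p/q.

YD:DR = -18/17

Choose coordinates F = (0, 0), K = (1, 0), B = (0, 1).
1. Y is the centroid of triangle FKB ⇒ Y = (1/3, 1/3)
2. S lies on line FK with FS:SK = 5:1 ⇒ S = (5/6, 0)
3. R lies on line SB with SR:RB = 5:4 ⇒ R = (10/27, 5/9)
4. D is where the line through K parallel to FB meets line YR ⇒ D = (1, 13/3)
D = Y + t·(R−Y) with t = 18, so YD:DR = t:(1−t) = 18:-17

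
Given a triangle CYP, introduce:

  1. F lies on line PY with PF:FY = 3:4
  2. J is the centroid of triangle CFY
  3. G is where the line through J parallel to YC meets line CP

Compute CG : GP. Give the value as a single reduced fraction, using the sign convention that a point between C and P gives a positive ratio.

Set C = (0, 0), Y = (1, 0), P = (0, 1); any affine frame gives the same invariant.
1. F lies on line PY with PF:FY = 3:4 ⇒ F = (3/7, 4/7)
2. J is the centroid of triangle CFY ⇒ J = (10/21, 4/21)
3. G is where the line through J parallel to YC meets line CP ⇒ G = (0, 4/21)
G = C + t·(P−C) with t = 4/21, so CG:GP = t:(1−t) = 4/21:17/21

CG:GP = 4/17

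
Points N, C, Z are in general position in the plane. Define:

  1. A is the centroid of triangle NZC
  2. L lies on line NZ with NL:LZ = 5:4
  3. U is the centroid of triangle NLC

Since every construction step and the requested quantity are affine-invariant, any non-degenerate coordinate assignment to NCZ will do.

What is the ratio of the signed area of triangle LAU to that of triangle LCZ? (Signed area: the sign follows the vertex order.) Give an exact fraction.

[LAU]:[LCZ] = -1/9

Assign N = (0, 0), C = (1, 0), Z = (0, 1) — the answer is frame-independent, so this choice is without loss of generality.
1. A is the centroid of triangle NZC ⇒ A = (1/3, 1/3)
2. L lies on line NZ with NL:LZ = 5:4 ⇒ L = (0, 5/9)
3. U is the centroid of triangle NLC ⇒ U = (1/3, 5/27)
2·[LAU] = -4/81, 2·[LCZ] = 4/9
[LAU]:[LCZ] = -4/81:4/9 = -1/9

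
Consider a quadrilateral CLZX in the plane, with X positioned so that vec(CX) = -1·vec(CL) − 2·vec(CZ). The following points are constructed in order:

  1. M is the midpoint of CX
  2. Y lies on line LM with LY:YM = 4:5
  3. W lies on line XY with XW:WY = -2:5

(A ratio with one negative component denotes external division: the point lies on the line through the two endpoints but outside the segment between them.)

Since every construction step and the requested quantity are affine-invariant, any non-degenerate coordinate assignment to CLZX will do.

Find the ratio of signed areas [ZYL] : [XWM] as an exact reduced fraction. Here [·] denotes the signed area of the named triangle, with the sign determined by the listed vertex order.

[ZYL]:[XWM] = -3

Choose coordinates C = (0, 0), L = (1, 0), Z = (0, 1), X = (-1, -2).
1. M is the midpoint of CX ⇒ M = (-1/2, -1)
2. Y lies on line LM with LY:YM = 4:5 ⇒ Y = (1/3, -4/9)
3. W lies on line XY with XW:WY = -2:5 ⇒ W = (-17/9, -82/27)
2·[ZYL] = 10/9, 2·[XWM] = -10/27
[ZYL]:[XWM] = 10/9:-10/27 = -3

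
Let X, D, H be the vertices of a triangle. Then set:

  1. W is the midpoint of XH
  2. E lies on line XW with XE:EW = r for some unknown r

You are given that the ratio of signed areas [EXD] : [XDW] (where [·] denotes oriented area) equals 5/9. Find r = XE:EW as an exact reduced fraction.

Assign X = (0, 0), D = (1, 0), H = (0, 1) — the answer is frame-independent, so this choice is without loss of generality.
1. W is the midpoint of XH ⇒ W = (0, 1/2)
2. With XE:EW = r, write λ = r/(r+1) so E = X + λ·(W−X); E is affine-linear in λ
Every point depending on E is an affine combination of E and λ-independent points, so each such coordinate is linear in λ; the λ² term in each signed area is a multiple of (W−X)×(W−X) = 0, so 2·[EXD] and 2·[XDW] are each linear in λ. Evaluating at λ=0 and λ=1:
  2·[EXD] = 1/2·λ,   2·[XDW] = 1/2
So [EXD]:[XDW] = (1/2·λ) / (1/2). Setting this equal to 5/9:
  1/2·λ = 5/9·(1/2)  ⇒  λ = 5/9
Then r = λ/(1−λ) = (5/9)/(4/9) = 5/4. Check: with r = 5/4, E = (0, 5/18) and [EXD]:[XDW] = 5/9 as required.

r = 5/4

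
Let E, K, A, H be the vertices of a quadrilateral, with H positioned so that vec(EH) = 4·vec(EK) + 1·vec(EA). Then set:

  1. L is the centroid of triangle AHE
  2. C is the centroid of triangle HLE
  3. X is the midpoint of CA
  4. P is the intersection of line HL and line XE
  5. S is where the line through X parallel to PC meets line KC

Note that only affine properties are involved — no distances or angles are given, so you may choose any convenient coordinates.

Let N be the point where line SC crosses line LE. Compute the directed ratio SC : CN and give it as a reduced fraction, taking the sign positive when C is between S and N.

Assign E = (0, 0), K = (1, 0), A = (0, 1), H = (4, 1) — the answer is frame-independent, so this choice is without loss of generality.
1. L is the centroid of triangle AHE ⇒ L = (4/3, 2/3)
2. C is the centroid of triangle HLE ⇒ C = (16/9, 5/9)
3. X is the midpoint of CA ⇒ X = (8/9, 7/9)
4. P is the intersection of line HL and line XE ⇒ P = (2/3, 7/12)
5. S is where the line through X parallel to PC meets line KC ⇒ S = (424/207, 155/207)
line SC meets LE at N = (10/3, 5/3)
C = S + t·(N−S) with t = -4/19, so SC:CN = -4/19:23/19

SC:CN = -4/23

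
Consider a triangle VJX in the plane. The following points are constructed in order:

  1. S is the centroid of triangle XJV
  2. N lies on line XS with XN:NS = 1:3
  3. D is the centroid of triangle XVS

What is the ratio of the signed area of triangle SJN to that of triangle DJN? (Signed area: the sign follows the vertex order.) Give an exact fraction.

[SJN]:[DJN] = 3/4

Work in coordinates with V = (0, 0), J = (1, 0), X = (0, 1).
1. S is the centroid of triangle XJV ⇒ S = (1/3, 1/3)
2. N lies on line XS with XN:NS = 1:3 ⇒ N = (1/12, 5/6)
3. D is the centroid of triangle XVS ⇒ D = (1/9, 4/9)
2·[SJN] = 1/4, 2·[DJN] = 1/3
[SJN]:[DJN] = 1/4:1/3 = 3/4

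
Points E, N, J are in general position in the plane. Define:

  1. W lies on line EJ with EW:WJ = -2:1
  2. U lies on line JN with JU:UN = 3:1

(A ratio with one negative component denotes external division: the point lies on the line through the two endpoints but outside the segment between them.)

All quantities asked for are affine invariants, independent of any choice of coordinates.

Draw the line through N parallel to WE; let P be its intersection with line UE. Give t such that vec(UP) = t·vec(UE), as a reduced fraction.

Assign E = (0, 0), N = (1, 0), J = (0, 1) — the answer is frame-independent, so this choice is without loss of generality.
1. W lies on line EJ with EW:WJ = -2:1 ⇒ W = (0, 2)
2. U lies on line JN with JU:UN = 3:1 ⇒ U = (3/4, 1/4)
through N parallel to WE: direction (0, -2); meets UE at P = (1, 1/3)
P = U + t·(E−U) with t = -1/3

t = -1/3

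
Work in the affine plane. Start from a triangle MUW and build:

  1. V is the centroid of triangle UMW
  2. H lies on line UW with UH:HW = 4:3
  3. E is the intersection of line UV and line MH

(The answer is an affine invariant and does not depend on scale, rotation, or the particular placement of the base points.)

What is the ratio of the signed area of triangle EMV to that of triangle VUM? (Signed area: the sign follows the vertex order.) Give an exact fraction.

Assign M = (0, 0), U = (1, 0), W = (0, 1) — the answer is frame-independent, so this choice is without loss of generality.
1. V is the centroid of triangle UMW ⇒ V = (1/3, 1/3)
2. H lies on line UW with UH:HW = 4:3 ⇒ H = (3/7, 4/7)
3. E is the intersection of line UV and line MH ⇒ E = (3/11, 4/11)
2·[EMV] = 1/33, 2·[VUM] = -1/3
[EMV]:[VUM] = 1/33:-1/3 = -1/11

[EMV]:[VUM] = -1/11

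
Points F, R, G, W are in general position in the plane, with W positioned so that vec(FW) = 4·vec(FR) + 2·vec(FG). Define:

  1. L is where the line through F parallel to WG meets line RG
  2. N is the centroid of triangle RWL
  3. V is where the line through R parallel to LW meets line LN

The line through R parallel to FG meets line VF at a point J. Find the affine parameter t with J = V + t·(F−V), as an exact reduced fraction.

Choose coordinates F = (0, 0), R = (1, 0), G = (0, 1), W = (4, 2).
1. L is where the line through F parallel to WG meets line RG ⇒ L = (4/5, 1/5)
2. N is the centroid of triangle RWL ⇒ N = (29/15, 11/15)
3. V is where the line through R parallel to LW meets line LN ⇒ V = (21/5, 9/5)
through R parallel to FG: direction (0, 1); meets VF at J = (1, 3/7)
J = V + t·(F−V) with t = 16/21

t = 16/21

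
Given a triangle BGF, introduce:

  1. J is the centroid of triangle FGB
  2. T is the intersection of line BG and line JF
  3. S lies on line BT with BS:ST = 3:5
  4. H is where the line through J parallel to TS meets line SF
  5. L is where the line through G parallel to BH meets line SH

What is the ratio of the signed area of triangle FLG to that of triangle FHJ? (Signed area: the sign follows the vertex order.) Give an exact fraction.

[FLG]:[FHJ] = 143/10

Assign B = (0, 0), G = (1, 0), F = (0, 1) — the answer is frame-independent, so this choice is without loss of generality.
1. J is the centroid of triangle FGB ⇒ J = (1/3, 1/3)
2. T is the intersection of line BG and line JF ⇒ T = (1/2, 0)
3. S lies on line BT with BS:ST = 3:5 ⇒ S = (3/16, 0)
4. H is where the line through J parallel to TS meets line SF ⇒ H = (1/8, 1/3)
5. L is where the line through G parallel to BH meets line SH ⇒ L = (11/24, -13/9)
2·[FLG] = 143/72, 2·[FHJ] = 5/36
[FLG]:[FHJ] = 143/72:5/36 = 143/10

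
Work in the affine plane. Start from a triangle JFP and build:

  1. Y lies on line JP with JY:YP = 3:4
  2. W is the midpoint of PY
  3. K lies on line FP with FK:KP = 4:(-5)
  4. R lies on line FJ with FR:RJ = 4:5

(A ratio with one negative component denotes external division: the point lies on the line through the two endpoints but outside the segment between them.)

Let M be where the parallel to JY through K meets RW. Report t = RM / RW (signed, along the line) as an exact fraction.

Work in coordinates with J = (0, 0), F = (1, 0), P = (0, 1).
1. Y lies on line JP with JY:YP = 3:4 ⇒ Y = (0, 3/7)
2. W is the midpoint of PY ⇒ W = (0, 5/7)
3. K lies on line FP with FK:KP = 4:(-5) ⇒ K = (5, -4)
4. R lies on line FJ with FR:RJ = 4:5 ⇒ R = (5/9, 0)
through K parallel to JY: direction (0, 3/7); meets RW at M = (5, -40/7)
M = R + t·(W−R) with t = -8

t = -8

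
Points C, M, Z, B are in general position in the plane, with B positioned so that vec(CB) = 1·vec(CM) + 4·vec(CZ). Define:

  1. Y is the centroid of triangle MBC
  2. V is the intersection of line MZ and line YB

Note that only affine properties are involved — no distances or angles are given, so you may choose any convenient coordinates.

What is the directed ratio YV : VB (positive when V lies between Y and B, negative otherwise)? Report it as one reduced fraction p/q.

Choose coordinates C = (0, 0), M = (1, 0), Z = (0, 1), B = (1, 4).
1. Y is the centroid of triangle MBC ⇒ Y = (2/3, 4/3)
2. V is the intersection of line MZ and line YB ⇒ V = (5/9, 4/9)
V = Y + t·(B−Y) with t = -1/3, so YV:VB = t:(1−t) = -1/3:4/3

YV:VB = -1/4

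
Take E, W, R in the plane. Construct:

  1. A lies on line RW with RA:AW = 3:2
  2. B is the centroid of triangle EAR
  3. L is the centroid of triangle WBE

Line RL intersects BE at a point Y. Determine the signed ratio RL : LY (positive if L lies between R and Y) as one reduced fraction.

Choose coordinates E = (0, 0), W = (1, 0), R = (0, 1).
1. A lies on line RW with RA:AW = 3:2 ⇒ A = (3/5, 2/5)
2. B is the centroid of triangle EAR ⇒ B = (1/5, 7/15)
3. L is the centroid of triangle WBE ⇒ L = (2/5, 7/45)
line RL meets BE at Y = (9/40, 21/40)
L = R + t·(Y−R) with t = 16/9, so RL:LY = 16/9:-7/9

RL:LY = -16/7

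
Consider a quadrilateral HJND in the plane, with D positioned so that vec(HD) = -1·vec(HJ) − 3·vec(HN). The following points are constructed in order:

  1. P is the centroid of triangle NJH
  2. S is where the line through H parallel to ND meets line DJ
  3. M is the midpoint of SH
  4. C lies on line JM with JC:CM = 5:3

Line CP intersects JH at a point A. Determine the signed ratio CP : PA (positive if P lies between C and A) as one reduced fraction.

CP:PA = -13/4

Work in coordinates with H = (0, 0), J = (1, 0), N = (0, 1), D = (-1, -3).
1. P is the centroid of triangle NJH ⇒ P = (1/3, 1/3)
2. S is where the line through H parallel to ND meets line DJ ⇒ S = (-3/5, -12/5)
3. M is the midpoint of SH ⇒ M = (-3/10, -6/5)
4. C lies on line JM with JC:CM = 5:3 ⇒ C = (3/16, -3/4)
line CP meets JH at A = (15/52, 0)
P = C + t·(A−C) with t = 13/9, so CP:PA = 13/9:-4/9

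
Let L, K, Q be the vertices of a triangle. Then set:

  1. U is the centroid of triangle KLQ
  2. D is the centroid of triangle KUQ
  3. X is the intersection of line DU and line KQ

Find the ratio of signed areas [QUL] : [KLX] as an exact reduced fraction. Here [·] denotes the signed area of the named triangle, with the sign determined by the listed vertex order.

Set L = (0, 0), K = (1, 0), Q = (0, 1); any affine frame gives the same invariant.
1. U is the centroid of triangle KLQ ⇒ U = (1/3, 1/3)
2. D is the centroid of triangle KUQ ⇒ D = (4/9, 4/9)
3. X is the intersection of line DU and line KQ ⇒ X = (1/2, 1/2)
2·[QUL] = -1/3, 2·[KLX] = -1/2
[QUL]:[KLX] = -1/3:-1/2 = 2/3

[QUL]:[KLX] = 2/3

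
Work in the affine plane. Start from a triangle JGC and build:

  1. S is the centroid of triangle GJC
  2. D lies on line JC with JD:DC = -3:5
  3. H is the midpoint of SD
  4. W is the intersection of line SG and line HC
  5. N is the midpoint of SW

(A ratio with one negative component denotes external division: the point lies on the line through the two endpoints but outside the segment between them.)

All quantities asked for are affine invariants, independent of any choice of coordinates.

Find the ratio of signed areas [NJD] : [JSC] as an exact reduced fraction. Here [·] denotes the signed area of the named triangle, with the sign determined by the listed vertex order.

Choose coordinates J = (0, 0), G = (1, 0), C = (0, 1).
1. S is the centroid of triangle GJC ⇒ S = (1/3, 1/3)
2. D lies on line JC with JD:DC = -3:5 ⇒ D = (0, -3/2)
3. H is the midpoint of SD ⇒ H = (1/6, -7/12)
4. W is the intersection of line SG and line HC ⇒ W = (1/18, 17/36)
5. N is the midpoint of SW ⇒ N = (7/36, 29/72)
2·[NJD] = 7/24, 2·[JSC] = 1/3
[NJD]:[JSC] = 7/24:1/3 = 7/8

[NJD]:[JSC] = 7/8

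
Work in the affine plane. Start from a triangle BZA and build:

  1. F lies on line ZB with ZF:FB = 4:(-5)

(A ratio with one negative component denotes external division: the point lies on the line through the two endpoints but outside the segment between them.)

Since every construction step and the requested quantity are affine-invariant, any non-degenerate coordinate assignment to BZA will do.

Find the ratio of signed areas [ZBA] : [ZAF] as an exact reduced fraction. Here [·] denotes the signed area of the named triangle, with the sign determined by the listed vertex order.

Assign B = (0, 0), Z = (1, 0), A = (0, 1) — the answer is frame-independent, so this choice is without loss of generality.
1. F lies on line ZB with ZF:FB = 4:(-5) ⇒ F = (5, 0)
2·[ZBA] = -1, 2·[ZAF] = -4
[ZBA]:[ZAF] = -1:-4 = 1/4

[ZBA]:[ZAF] = 1/4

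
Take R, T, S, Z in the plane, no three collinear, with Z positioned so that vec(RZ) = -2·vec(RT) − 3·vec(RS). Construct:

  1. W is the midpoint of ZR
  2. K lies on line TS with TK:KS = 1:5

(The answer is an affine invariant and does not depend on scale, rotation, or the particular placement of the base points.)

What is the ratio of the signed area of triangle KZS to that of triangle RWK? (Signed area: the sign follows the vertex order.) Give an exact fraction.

Work in coordinates with R = (0, 0), T = (1, 0), S = (0, 1), Z = (-2, -3).
1. W is the midpoint of ZR ⇒ W = (-1, -3/2)
2. K lies on line TS with TK:KS = 1:5 ⇒ K = (5/6, 1/6)
2·[KZS] = -5, 2·[RWK] = 13/12
[KZS]:[RWK] = -5:13/12 = -60/13

[KZS]:[RWK] = -60/13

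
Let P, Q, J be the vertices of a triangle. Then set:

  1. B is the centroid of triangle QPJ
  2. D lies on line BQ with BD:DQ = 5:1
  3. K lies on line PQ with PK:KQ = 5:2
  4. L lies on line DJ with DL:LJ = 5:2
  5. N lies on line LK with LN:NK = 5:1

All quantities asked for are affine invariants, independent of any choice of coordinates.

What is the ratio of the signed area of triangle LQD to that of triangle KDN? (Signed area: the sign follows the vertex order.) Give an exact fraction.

Choose coordinates P = (0, 0), Q = (1, 0), J = (0, 1).
1. B is the centroid of triangle QPJ ⇒ B = (1/3, 1/3)
2. D lies on line BQ with BD:DQ = 5:1 ⇒ D = (8/9, 1/18)
3. K lies on line PQ with PK:KQ = 5:2 ⇒ K = (5/7, 0)
4. L lies on line DJ with DL:LJ = 5:2 ⇒ L = (16/63, 46/63)
5. N lies on line LK with LN:NK = 5:1 ⇒ N = (241/378, 23/189)
2·[LQD] = -5/126, 2·[KDN] = 5/196
[LQD]:[KDN] = -5/126:5/196 = -14/9

[LQD]:[KDN] = -14/9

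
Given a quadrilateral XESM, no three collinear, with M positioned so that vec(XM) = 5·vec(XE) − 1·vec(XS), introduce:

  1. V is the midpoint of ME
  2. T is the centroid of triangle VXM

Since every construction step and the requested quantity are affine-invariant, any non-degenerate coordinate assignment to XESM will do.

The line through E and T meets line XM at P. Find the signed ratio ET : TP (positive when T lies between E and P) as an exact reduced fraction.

ET:TP = 5

Choose coordinates X = (0, 0), E = (1, 0), S = (0, 1), M = (5, -1).
1. V is the midpoint of ME ⇒ V = (3, -1/2)
2. T is the centroid of triangle VXM ⇒ T = (8/3, -1/2)
line ET meets XM at P = (3, -3/5)
T = E + t·(P−E) with t = 5/6, so ET:TP = 5/6:1/6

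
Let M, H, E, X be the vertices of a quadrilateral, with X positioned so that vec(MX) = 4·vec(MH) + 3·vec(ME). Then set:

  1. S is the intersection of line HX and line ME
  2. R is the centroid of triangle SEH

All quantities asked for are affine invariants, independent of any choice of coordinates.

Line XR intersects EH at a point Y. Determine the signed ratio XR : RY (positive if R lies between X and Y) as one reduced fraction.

XR:RY = -10

Set M = (0, 0), H = (1, 0), E = (0, 1), X = (4, 3); any affine frame gives the same invariant.
1. S is the intersection of line HX and line ME ⇒ S = (0, -1)
2. R is the centroid of triangle SEH ⇒ R = (1/3, 0)
line XR meets EH at Y = (7/10, 3/10)
R = X + t·(Y−X) with t = 10/9, so XR:RY = 10/9:-1/9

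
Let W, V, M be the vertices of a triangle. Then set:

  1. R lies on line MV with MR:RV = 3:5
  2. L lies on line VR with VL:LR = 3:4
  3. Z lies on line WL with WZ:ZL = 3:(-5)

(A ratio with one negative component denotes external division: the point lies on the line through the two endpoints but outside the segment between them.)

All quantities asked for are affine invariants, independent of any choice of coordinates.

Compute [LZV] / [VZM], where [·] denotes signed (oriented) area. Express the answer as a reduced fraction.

[LZV]:[VZM] = -15/56

Assign W = (0, 0), V = (1, 0), M = (0, 1) — the answer is frame-independent, so this choice is without loss of generality.
1. R lies on line MV with MR:RV = 3:5 ⇒ R = (3/8, 5/8)
2. L lies on line VR with VL:LR = 3:4 ⇒ L = (41/56, 15/56)
3. Z lies on line WL with WZ:ZL = 3:(-5) ⇒ Z = (-123/112, -45/112)
2·[LZV] = 75/112, 2·[VZM] = -5/2
[LZV]:[VZM] = 75/112:-5/2 = -15/56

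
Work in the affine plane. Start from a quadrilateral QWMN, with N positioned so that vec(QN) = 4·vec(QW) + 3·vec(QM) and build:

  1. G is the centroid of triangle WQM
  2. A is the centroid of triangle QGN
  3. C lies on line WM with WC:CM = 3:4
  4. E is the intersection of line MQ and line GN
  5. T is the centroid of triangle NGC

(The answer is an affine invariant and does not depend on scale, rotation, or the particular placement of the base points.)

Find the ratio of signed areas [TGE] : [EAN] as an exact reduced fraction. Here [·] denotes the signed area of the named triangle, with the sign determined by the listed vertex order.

Assign Q = (0, 0), W = (1, 0), M = (0, 1), N = (4, 3) — the answer is frame-independent, so this choice is without loss of generality.
1. G is the centroid of triangle WQM ⇒ G = (1/3, 1/3)
2. A is the centroid of triangle QGN ⇒ A = (13/9, 10/9)
3. C lies on line WM with WC:CM = 3:4 ⇒ C = (4/7, 3/7)
4. E is the intersection of line MQ and line GN ⇒ E = (0, 1/11)
5. T is the centroid of triangle NGC ⇒ T = (103/63, 79/63)
2·[TGE] = 2/231, 2·[EAN] = 4/33
[TGE]:[EAN] = 2/231:4/33 = 1/14

[TGE]:[EAN] = 1/14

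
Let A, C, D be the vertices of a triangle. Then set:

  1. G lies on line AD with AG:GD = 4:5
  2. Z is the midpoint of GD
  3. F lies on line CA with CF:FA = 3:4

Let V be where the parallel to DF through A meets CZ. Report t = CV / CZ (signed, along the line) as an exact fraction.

Choose coordinates A = (0, 0), C = (1, 0), D = (0, 1).
1. G lies on line AD with AG:GD = 4:5 ⇒ G = (0, 4/9)
2. Z is the midpoint of GD ⇒ Z = (0, 13/18)
3. F lies on line CA with CF:FA = 3:4 ⇒ F = (4/7, 0)
through A parallel to DF: direction (4/7, -1); meets CZ at V = (-26/37, 91/74)
V = C + t·(Z−C) with t = 63/37

t = 63/37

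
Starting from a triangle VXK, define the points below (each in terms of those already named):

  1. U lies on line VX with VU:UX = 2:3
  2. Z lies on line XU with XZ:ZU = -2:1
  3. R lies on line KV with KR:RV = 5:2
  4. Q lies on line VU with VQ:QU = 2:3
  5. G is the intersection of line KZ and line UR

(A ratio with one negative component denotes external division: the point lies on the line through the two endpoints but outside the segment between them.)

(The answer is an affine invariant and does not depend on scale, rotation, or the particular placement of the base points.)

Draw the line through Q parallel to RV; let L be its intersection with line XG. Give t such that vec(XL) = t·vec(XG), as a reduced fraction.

Assign V = (0, 0), X = (1, 0), K = (0, 1) — the answer is frame-independent, so this choice is without loss of generality.
1. U lies on line VX with VU:UX = 2:3 ⇒ U = (2/5, 0)
2. Z lies on line XU with XZ:ZU = -2:1 ⇒ Z = (-1/5, 0)
3. R lies on line KV with KR:RV = 5:2 ⇒ R = (0, 2/7)
4. Q lies on line VU with VQ:QU = 2:3 ⇒ Q = (4/25, 0)
5. G is the intersection of line KZ and line UR ⇒ G = (-1/8, 3/8)
through Q parallel to RV: direction (0, -2/7); meets XG at L = (4/25, 7/25)
L = X + t·(G−X) with t = 56/75

t = 56/75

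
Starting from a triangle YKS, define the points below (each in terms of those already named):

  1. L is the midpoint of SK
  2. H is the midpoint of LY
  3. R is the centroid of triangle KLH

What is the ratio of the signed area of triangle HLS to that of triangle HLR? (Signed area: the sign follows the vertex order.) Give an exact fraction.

[HLS]:[HLR] = -3

Set Y = (0, 0), K = (1, 0), S = (0, 1); any affine frame gives the same invariant.
1. L is the midpoint of SK ⇒ L = (1/2, 1/2)
2. H is the midpoint of LY ⇒ H = (1/4, 1/4)
3. R is the centroid of triangle KLH ⇒ R = (7/12, 1/4)
2·[HLS] = 1/4, 2·[HLR] = -1/12
[HLS]:[HLR] = 1/4:-1/12 = -3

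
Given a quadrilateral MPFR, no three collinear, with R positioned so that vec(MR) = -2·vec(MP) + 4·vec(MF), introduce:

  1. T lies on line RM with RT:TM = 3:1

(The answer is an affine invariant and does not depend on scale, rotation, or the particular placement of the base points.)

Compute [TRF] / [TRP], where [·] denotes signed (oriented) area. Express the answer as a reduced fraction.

[TRF]:[TRP] = 1/2

Set M = (0, 0), P = (1, 0), F = (0, 1), R = (-2, 4); any affine frame gives the same invariant.
1. T lies on line RM with RT:TM = 3:1 ⇒ T = (-1/2, 1)
2·[TRF] = -3/2, 2·[TRP] = -3
[TRF]:[TRP] = -3/2:-3 = 1/2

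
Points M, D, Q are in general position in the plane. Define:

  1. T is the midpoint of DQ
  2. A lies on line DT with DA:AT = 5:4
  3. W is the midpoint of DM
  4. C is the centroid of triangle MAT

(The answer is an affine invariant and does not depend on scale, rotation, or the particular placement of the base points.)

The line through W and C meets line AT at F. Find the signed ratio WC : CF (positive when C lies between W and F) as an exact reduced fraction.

Work in coordinates with M = (0, 0), D = (1, 0), Q = (0, 1).
1. T is the midpoint of DQ ⇒ T = (1/2, 1/2)
2. A lies on line DT with DA:AT = 5:4 ⇒ A = (13/18, 5/18)
3. W is the midpoint of DM ⇒ W = (1/2, 0)
4. C is the centroid of triangle MAT ⇒ C = (11/27, 7/27)
line WC meets AT at F = (2/9, 7/9)
C = W + t·(F−W) with t = 1/3, so WC:CF = 1/3:2/3

WC:CF = 1/2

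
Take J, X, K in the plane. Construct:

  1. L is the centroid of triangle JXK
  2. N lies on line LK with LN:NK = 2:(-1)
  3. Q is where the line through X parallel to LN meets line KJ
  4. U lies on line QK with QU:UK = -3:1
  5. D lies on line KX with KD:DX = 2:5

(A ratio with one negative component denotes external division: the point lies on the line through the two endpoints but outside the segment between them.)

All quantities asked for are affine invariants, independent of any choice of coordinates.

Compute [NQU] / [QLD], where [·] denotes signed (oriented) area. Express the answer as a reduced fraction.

Choose coordinates J = (0, 0), X = (1, 0), K = (0, 1).
1. L is the centroid of triangle JXK ⇒ L = (1/3, 1/3)
2. N lies on line LK with LN:NK = 2:(-1) ⇒ N = (-1/3, 5/3)
3. Q is where the line through X parallel to LN meets line KJ ⇒ Q = (0, 2)
4. U lies on line QK with QU:UK = -3:1 ⇒ U = (0, 1/2)
5. D lies on line KX with KD:DX = 2:5 ⇒ D = (2/7, 5/7)
2·[NQU] = -1/2, 2·[QLD] = 1/21
[NQU]:[QLD] = -1/2:1/21 = -21/2

[NQU]:[QLD] = -21/2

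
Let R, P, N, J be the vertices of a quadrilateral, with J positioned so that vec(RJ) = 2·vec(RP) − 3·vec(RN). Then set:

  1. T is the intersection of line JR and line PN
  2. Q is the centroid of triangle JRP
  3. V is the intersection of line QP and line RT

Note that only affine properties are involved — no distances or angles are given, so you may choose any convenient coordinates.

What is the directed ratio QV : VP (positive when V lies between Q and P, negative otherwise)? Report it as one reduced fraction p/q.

Work in coordinates with R = (0, 0), P = (1, 0), N = (0, 1), J = (2, -3).
1. T is the intersection of line JR and line PN ⇒ T = (-2, 3)
2. Q is the centroid of triangle JRP ⇒ Q = (1, -1)
3. V is the intersection of line QP and line RT ⇒ V = (1, -3/2)
V = Q + t·(P−Q) with t = -1/2, so QV:VP = t:(1−t) = -1/2:3/2

QV:VP = -1/3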